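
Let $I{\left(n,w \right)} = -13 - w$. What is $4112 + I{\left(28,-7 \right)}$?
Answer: $4106$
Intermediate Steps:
$4112 + I{\left(28,-7 \right)} = 4112 - 6 = 4106$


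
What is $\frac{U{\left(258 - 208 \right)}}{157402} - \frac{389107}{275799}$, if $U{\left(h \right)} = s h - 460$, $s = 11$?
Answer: $- \frac{30610699052}{21705657099} \approx -1.4103$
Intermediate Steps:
$U{\left(h \right)} = -460 + 11 h$ ($U{\left(h \right)} = 11 h - 460 = -460 + 11 h$)
$\frac{U{\left(258 - 208 \right)}}{157402} - \frac{389107}{275799} = \frac{-460 + 11 \left(258 - 208\right)}{157402} - \frac{389107}{275799} = \left(-460 + 11 \left(258 - 208\right)\right) \frac{1}{157402} - \frac{389107}{275799} = \left(-460 + 11 \cdot 50\right) \frac{1}{157402} - \frac{389107}{275799} = \left(-460 + 550\right) \frac{1}{157402} - \frac{389107}{275799} = 90 \cdot \frac{1}{157402} - \frac{389107}{275799} = \frac{45}{78701} - \frac{389107}{275799} = - \frac{30610699052}{21705657099}$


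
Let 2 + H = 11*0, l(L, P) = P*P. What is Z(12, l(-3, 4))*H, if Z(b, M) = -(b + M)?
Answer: 56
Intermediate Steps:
l(L, P) = P**2
Z(b, M) = -M - b (Z(b, M) = -(M + b) = -M - b)
H = -2 (H = -2 + 11*0 = -2 + 0 = -2)
Z(12, l(-3, 4))*H = (-1*4**2 - 1*12)*(-2) = (-1*16 - 12)*(-2) = (-16 - 12)*(-2) = -28*(-2) = 56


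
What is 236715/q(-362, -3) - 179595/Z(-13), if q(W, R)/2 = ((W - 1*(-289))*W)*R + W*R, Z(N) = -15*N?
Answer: -48088793/52128 ≈ -922.51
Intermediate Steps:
q(W, R) = 2*R*W + 2*R*W*(289 + W) (q(W, R) = 2*(((W - 1*(-289))*W)*R + W*R) = 2*(((W + 289)*W)*R + R*W) = 2*(((289 + W)*W)*R + R*W) = 2*((W*(289 + W))*R + R*W) = 2*(R*W*(289 + W) + R*W) = 2*(R*W + R*W*(289 + W)) = 2*R*W + 2*R*W*(289 + W))
236715/q(-362, -3) - 179595/Z(-13) = 236715/((2*(-3)*(-362)*(290 - 362))) - 179595/((-15*(-13))) = 236715/((2*(-3)*(-362)*(-72))) - 179595/195 = 236715/(-156384) - 179595*1/195 = 236715*(-1/156384) - 921 = -78905/52128 - 921 = -48088793/52128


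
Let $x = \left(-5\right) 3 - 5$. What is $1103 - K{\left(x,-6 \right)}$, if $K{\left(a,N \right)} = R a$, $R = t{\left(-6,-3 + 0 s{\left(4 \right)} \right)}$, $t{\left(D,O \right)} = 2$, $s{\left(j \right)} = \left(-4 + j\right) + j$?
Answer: $1143$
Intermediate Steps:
$s{\left(j \right)} = -4 + 2 j$
$R = 2$
$x = -20$ ($x = -15 - 5 = -20$)
$K{\left(a,N \right)} = 2 a$
$1103 - K{\left(x,-6 \right)} = 1103 - 2 \left(-20\right) = 1103 - -40 = 1103 + 40 = 1143$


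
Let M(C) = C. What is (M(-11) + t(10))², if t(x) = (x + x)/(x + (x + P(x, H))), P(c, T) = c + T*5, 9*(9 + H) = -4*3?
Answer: 24025/169 ≈ 142.16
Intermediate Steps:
H = -31/3 (H = -9 + (-4*3)/9 = -9 + (⅑)*(-12) = -9 - 4/3 = -31/3 ≈ -10.333)
P(c, T) = c + 5*T
t(x) = 2*x/(-155/3 + 3*x) (t(x) = (x + x)/(x + (x + (x + 5*(-31/3)))) = (2*x)/(x + (x + (x - 155/3))) = (2*x)/(x + (x + (-155/3 + x))) = (2*x)/(x + (-155/3 + 2*x)) = (2*x)/(-155/3 + 3*x) = 2*x/(-155/3 + 3*x))
(M(-11) + t(10))² = (-11 + 6*10/(-155 + 9*10))² = (-11 + 6*10/(-155 + 90))² = (-11 + 6*10/(-65))² = (-11 + 6*10*(-1/65))² = (-11 - 12/13)² = (-155/13)² = 24025/169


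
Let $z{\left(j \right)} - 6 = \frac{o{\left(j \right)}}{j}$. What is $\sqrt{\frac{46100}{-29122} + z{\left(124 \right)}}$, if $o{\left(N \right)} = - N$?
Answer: $\frac{\sqrt{724482555}}{14561} \approx 1.8485$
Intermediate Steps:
$z{\left(j \right)} = 5$ ($z{\left(j \right)} = 6 + \frac{\left(-1\right) j}{j} = 6 - 1 = 5$)
$\sqrt{\frac{46100}{-29122} + z{\left(124 \right)}} = \sqrt{\frac{46100}{-29122} + 5} = \sqrt{46100 \left(- \frac{1}{29122}\right) + 5} = \sqrt{- \frac{23050}{14561} + 5} = \sqrt{\frac{49755}{14561}} = \frac{\sqrt{724482555}}{14561}$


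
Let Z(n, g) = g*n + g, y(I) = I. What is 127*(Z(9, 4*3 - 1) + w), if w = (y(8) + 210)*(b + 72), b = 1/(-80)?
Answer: 80280637/40 ≈ 2.0070e+6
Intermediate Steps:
b = -1/80 ≈ -0.012500
Z(n, g) = g + g*n
w = 627731/40 (w = (8 + 210)*(-1/80 + 72) = 218*(5759/80) = 627731/40 ≈ 15693.)
127*(Z(9, 4*3 - 1) + w) = 127*((4*3 - 1)*(1 + 9) + 627731/40) = 127*((12 - 1)*10 + 627731/40) = 127*(11*10 + 627731/40) = 127*(110 + 627731/40) = 127*(632131/40) = 80280637/40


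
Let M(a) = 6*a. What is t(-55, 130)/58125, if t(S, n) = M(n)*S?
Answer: -572/775 ≈ -0.73806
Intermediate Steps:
t(S, n) = 6*S*n (t(S, n) = (6*n)*S = 6*S*n)
t(-55, 130)/58125 = (6*(-55)*130)/58125 = -42900*1/58125 = -572/775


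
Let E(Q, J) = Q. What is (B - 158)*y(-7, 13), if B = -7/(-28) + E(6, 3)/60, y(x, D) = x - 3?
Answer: 3153/2 ≈ 1576.5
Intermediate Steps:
y(x, D) = -3 + x
B = 7/20 (B = -7/(-28) + 6/60 = -7*(-1/28) + 6*(1/60) = ¼ + ⅒ = 7/20 ≈ 0.35000)
(B - 158)*y(-7, 13) = (7/20 - 158)*(-3 - 7) = -3153/20*(-10) = 3153/2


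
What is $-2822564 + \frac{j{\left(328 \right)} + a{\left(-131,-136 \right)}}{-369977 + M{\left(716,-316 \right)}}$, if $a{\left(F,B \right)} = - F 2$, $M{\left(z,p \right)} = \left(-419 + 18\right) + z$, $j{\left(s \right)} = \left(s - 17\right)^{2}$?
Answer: $- \frac{1043394750351}{369662} \approx -2.8226 \cdot 10^{6}$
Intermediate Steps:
$j{\left(s \right)} = \left(-17 + s\right)^{2}$
$M{\left(z,p \right)} = -401 + z$
$a{\left(F,B \right)} = - 2 F$
$-2822564 + \frac{j{\left(328 \right)} + a{\left(-131,-136 \right)}}{-369977 + M{\left(716,-316 \right)}} = -2822564 + \frac{\left(-17 + 328\right)^{2} - -262}{-369977 + \left(-401 + 716\right)} = -2822564 + \frac{311^{2} + 262}{-369977 + 315} = -2822564 + \frac{96721 + 262}{-369662} = -2822564 + 96983 \left(- \frac{1}{369662}\right) = -2822564 - \frac{96983}{369662} = - \frac{1043394750351}{369662}$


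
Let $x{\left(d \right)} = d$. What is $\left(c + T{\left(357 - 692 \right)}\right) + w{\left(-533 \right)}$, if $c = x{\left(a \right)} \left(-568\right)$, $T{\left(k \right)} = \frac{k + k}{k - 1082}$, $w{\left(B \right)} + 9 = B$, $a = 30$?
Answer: $- \frac{24913024}{1417} \approx -17582.0$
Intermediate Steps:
$w{\left(B \right)} = -9 + B$
$T{\left(k \right)} = \frac{2 k}{-1082 + k}$
$c = -17040$ ($c = 30 \left(-568\right) = -17040$)
$\left(c + T{\left(357 - 692 \right)}\right) + w{\left(-533 \right)} = \left(-17040 + \frac{2 \left(357 - 692\right)}{-1082 + \left(357 - 692\right)}\right) - 542 = \left(-17040 + 2 \left(-335\right) \frac{1}{-1082 - 335}\right) - 542 = \left(-17040 + 2 \left(-335\right) \frac{1}{-1417}\right) - 542 = \left(-17040 + 2 \left(-335\right) \left(- \frac{1}{1417}\right)\right) - 542 = \left(-17040 + \frac{670}{1417}\right) - 542 = - \frac{24145010}{1417} - 542 = - \frac{24913024}{1417}$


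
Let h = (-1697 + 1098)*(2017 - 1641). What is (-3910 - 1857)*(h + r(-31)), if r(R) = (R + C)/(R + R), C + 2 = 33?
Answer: 1298866808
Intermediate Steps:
C = 31 (C = -2 + 33 = 31)
r(R) = (31 + R)/(2*R) (r(R) = (R + 31)/(R + R) = (31 + R)/((2*R)) = (31 + R)*(1/(2*R)) = (31 + R)/(2*R))
h = -225224 (h = -599*376 = -225224)
(-3910 - 1857)*(h + r(-31)) = (-3910 - 1857)*(-225224 + (1/2)*(31 - 31)/(-31)) = -5767*(-225224 + (1/2)*(-1/31)*0) = -5767*(-225224 + 0) = -5767*(-225224) = 1298866808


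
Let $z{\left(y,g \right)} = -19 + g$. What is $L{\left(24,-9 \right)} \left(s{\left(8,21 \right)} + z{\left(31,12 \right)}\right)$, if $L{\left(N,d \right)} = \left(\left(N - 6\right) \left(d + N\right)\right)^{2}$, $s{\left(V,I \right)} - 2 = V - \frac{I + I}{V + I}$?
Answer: $\frac{3280500}{29} \approx 1.1312 \cdot 10^{5}$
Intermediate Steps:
$s{\left(V,I \right)} = 2 + V - \frac{2 I}{I + V}$ ($s{\left(V,I \right)} = 2 + \left(V - \frac{I + I}{V + I}\right) = 2 - \left(- V + \frac{2 I}{I + V}\right) = 2 + V - \frac{2 I}{I + V}$)
$L{\left(N,d \right)} = \left(-6 + N\right)^{2} \left(N + d\right)^{2}$ ($L{\left(N,d \right)} = \left(\left(-6 + N\right) \left(N + d\right)\right)^{2} = \left(-6 + N\right)^{2} \left(N + d\right)^{2}$)
$L{\left(24,-9 \right)} \left(s{\left(8,21 \right)} + z{\left(31,12 \right)}\right) = \left(-6 + 24\right)^{2} \left(24 - 9\right)^{2} \left(\frac{8 \left(2 + 21 + 8\right)}{21 + 8} + \left(-19 + 12\right)\right) = 18^{2} \cdot 15^{2} \left(8 \cdot \frac{1}{29} \cdot 31 - 7\right) = 324 \cdot 225 \left(8 \cdot \frac{1}{29} \cdot 31 - 7\right) = 72900 \left(\frac{248}{29} - 7\right) = 72900 \cdot \frac{45}{29} = \frac{3280500}{29}$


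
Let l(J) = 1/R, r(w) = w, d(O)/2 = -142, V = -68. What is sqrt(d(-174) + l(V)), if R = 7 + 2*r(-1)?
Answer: I*sqrt(7095)/5 ≈ 16.846*I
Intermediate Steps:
d(O) = -284 (d(O) = 2*(-142) = -284)
R = 5 (R = 7 + 2*(-1) = 7 - 2 = 5)
l(J) = 1/5
sqrt(d(-174) + l(V)) = sqrt(-284 + 1/5) = sqrt(-1419/5) = I*sqrt(7095)/5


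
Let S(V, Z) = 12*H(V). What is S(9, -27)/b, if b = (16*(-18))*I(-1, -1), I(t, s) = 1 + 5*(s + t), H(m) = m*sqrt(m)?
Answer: 1/8 ≈ 0.12500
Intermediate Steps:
H(m) = m**(3/2)
I(t, s) = 1 + 5*s + 5*t (I(t, s) = 1 + (5*s + 5*t) = 1 + 5*s + 5*t)
S(V, Z) = 12*V**(3/2)
b = 2592 (b = (16*(-18))*(1 + 5*(-1) + 5*(-1)) = -288*(1 - 5 - 5) = -288*(-9) = 2592)
S(9, -27)/b = (12*9**(3/2))/2592 = (12*27)*(1/2592) = 324*(1/2592) = 1/8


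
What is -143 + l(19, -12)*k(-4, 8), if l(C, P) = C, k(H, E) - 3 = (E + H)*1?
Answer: -10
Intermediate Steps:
k(H, E) = 3 + E + H (k(H, E) = 3 + (E + H)*1 = 3 + (E + H) = 3 + E + H)
-143 + l(19, -12)*k(-4, 8) = -143 + 19*(3 + 8 - 4) = -143 + 19*7 = -143 + 133 = -10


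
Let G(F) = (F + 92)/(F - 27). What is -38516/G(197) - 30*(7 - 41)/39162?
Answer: -2513936430/110959 ≈ -22656.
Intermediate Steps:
G(F) = (92 + F)/(-27 + F)
-38516/G(197) - 30*(7 - 41)/39162 = -38516*(-27 + 197)/(92 + 197) - 30*(7 - 41)/39162 = -38516/(289/170) - 30*(-34)*(1/39162) = -38516/((1/170)*289) + 1020*(1/39162) = -38516/17/10 + 170/6527 = -38516*10/17 + 170/6527 = -385160/17 + 170/6527 = -2513936430/110959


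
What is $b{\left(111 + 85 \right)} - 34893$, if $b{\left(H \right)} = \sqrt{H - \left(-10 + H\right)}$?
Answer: $-34893 + \sqrt{10} \approx -34890.0$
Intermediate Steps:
$b{\left(H \right)} = \sqrt{10}$
$b{\left(111 + 85 \right)} - 34893 = \sqrt{10} - 34893 = -34893 + \sqrt{10}$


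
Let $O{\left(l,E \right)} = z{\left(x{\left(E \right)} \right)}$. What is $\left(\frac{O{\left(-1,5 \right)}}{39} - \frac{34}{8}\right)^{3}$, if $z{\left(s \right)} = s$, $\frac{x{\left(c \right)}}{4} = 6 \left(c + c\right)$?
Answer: $\frac{970299}{140608} \approx 6.9007$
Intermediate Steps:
$x{\left(c \right)} = 48 c$ ($x{\left(c \right)} = 4 \cdot 6 \left(c + c\right) = 4 \cdot 6 \cdot 2 c = 4 \cdot 12 c = 48 c$)
$O{\left(l,E \right)} = 48 E$
$\left(\frac{O{\left(-1,5 \right)}}{39} - \frac{34}{8}\right)^{3} = \left(\frac{48 \cdot 5}{39} - \frac{34}{8}\right)^{3} = \left(240 \cdot \frac{1}{39} - \frac{17}{4}\right)^{3} = \left(\frac{80}{13} - \frac{17}{4}\right)^{3} = \left(\frac{99}{52}\right)^{3} = \frac{970299}{140608}$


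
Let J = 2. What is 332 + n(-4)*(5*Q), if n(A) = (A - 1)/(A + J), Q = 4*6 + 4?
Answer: 682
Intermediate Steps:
Q = 28 (Q = 24 + 4 = 28)
n(A) = (-1 + A)/(2 + A) (n(A) = (A - 1)/(A + 2) = (-1 + A)/(2 + A))
332 + n(-4)*(5*Q) = 332 + ((-1 - 4)/(2 - 4))*(5*28) = 332 + (-5/(-2))*140 = 332 - ½*(-5)*140 = 332 + (5/2)*140 = 332 + 350 = 682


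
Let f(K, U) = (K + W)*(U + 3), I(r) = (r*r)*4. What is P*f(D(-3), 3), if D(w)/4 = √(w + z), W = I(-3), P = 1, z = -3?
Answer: 216 + 24*I*√6 ≈ 216.0 + 58.788*I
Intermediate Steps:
I(r) = 4*r² (I(r) = r²*4 = 4*r²)
W = 36 (W = 4*(-3)² = 4*9 = 36)
D(w) = 4*√(-3 + w) (D(w) = 4*√(w - 3) = 4*√(-3 + w))
f(K, U) = (3 + U)*(36 + K) (f(K, U) = (K + 36)*(U + 3) = (36 + K)*(3 + U) = (3 + U)*(36 + K))
P*f(D(-3), 3) = 1*(108 + 3*(4*√(-3 - 3)) + 36*3 + (4*√(-3 - 3))*3) = 1*(108 + 3*(4*√(-6)) + 108 + (4*√(-6))*3) = 1*(108 + 3*(4*(I*√6)) + 108 + (4*(I*√6))*3) = 1*(108 + 3*(4*I*√6) + 108 + (4*I*√6)*3) = 1*(108 + 12*I*√6 + 108 + 12*I*√6) = 1*(216 + 24*I*√6) = 216 + 24*I*√6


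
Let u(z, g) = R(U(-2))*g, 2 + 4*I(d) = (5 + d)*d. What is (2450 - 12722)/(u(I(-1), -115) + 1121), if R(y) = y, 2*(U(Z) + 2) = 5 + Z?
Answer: -20544/2357 ≈ -8.7162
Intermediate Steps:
I(d) = -½ + d*(5 + d)/4 (I(d) = -½ + ((5 + d)*d)/4 = -½ + (d*(5 + d))/4 = -½ + d*(5 + d)/4)
U(Z) = ½ + Z/2 (U(Z) = -2 + (5 + Z)/2 = -2 + (5/2 + Z/2) = ½ + Z/2)
u(z, g) = -g/2 (u(z, g) = (½ + (½)*(-2))*g = (½ - 1)*g = -g/2)
(2450 - 12722)/(u(I(-1), -115) + 1121) = (2450 - 12722)/(-½*(-115) + 1121) = -10272/(115/2 + 1121) = -10272/2357/2 = -10272*2/2357 = -20544/2357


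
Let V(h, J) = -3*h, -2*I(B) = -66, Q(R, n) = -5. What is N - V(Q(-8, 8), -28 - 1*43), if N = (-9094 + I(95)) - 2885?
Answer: -11961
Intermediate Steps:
I(B) = 33 (I(B) = -½*(-66) = 33)
N = -11946 (N = (-9094 + 33) - 2885 = -9061 - 2885 = -11946)
N - V(Q(-8, 8), -28 - 1*43) = -11946 - (-3)*(-5) = -11946 - 1*15 = -11946 - 15 = -11961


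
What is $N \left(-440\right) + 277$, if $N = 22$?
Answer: $-9403$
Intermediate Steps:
$N \left(-440\right) + 277 = 22 \left(-440\right) + 277 = -9680 + 277 = -9403$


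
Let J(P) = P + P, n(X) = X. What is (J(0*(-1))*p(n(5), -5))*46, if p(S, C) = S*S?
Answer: 0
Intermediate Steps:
p(S, C) = S**2
J(P) = 2*P
(J(0*(-1))*p(n(5), -5))*46 = ((2*(0*(-1)))*5**2)*46 = ((2*0)*25)*46 = (0*25)*46 = 0*46 = 0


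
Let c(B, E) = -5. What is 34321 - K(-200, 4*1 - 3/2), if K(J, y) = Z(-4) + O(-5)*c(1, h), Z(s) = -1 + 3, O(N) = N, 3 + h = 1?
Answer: 34294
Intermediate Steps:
h = -2 (h = -3 + 1 = -2)
Z(s) = 2
K(J, y) = 27 (K(J, y) = 2 - 5*(-5) = 2 + 25 = 27)
34321 - K(-200, 4*1 - 3/2) = 34321 - 1*27 = 34321 - 27 = 34294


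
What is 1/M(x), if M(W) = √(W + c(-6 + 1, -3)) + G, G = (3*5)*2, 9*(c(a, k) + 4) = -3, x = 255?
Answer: 45/974 - √141/487 ≈ 0.021819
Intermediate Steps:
c(a, k) = -13/3 (c(a, k) = -4 + (⅑)*(-3) = -4 - ⅓ = -13/3)
G = 30 (G = 15*2 = 30)
M(W) = 30 + √(-13/3 + W) (M(W) = √(W - 13/3) + 30 = √(-13/3 + W) + 30 = 30 + √(-13/3 + W))
1/M(x) = 1/(30 + √(-39 + 9*255)/3) = 1/(30 + √(-39 + 2295)/3) = 1/(30 + √2256/3) = 1/(30 + (4*√141)/3) = 1/(30 + 4*√141/3)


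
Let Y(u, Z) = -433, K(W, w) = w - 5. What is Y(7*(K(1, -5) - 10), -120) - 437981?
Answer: -438414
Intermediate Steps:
K(W, w) = -5 + w
Y(7*(K(1, -5) - 10), -120) - 437981 = -433 - 437981 = -438414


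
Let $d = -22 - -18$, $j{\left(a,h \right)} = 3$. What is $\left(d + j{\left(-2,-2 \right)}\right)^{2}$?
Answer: $1$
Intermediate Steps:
$d = -4$ ($d = -22 + 18 = -4$)
$\left(d + j{\left(-2,-2 \right)}\right)^{2} = \left(-4 + 3\right)^{2} = \left(-1\right)^{2} = 1$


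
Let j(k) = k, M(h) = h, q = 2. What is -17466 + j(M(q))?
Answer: -17464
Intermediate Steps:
-17466 + j(M(q)) = -17466 + 2 = -17464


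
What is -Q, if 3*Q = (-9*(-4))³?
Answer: -15552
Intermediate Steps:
Q = 15552 (Q = (-9*(-4))³/3 = (⅓)*36³ = (⅓)*46656 = 15552)
-Q = -1*15552 = -15552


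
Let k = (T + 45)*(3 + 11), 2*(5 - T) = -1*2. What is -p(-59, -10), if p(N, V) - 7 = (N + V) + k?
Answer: -652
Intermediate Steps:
T = 6 (T = 5 - (-1)*2/2 = 5 - ½*(-2) = 5 + 1 = 6)
k = 714 (k = (6 + 45)*(3 + 11) = 51*14 = 714)
p(N, V) = 721 + N + V (p(N, V) = 7 + ((N + V) + 714) = 7 + (714 + N + V) = 721 + N + V)
-p(-59, -10) = -(721 - 59 - 10) = -1*652 = -652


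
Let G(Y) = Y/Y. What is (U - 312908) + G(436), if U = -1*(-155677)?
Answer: -157230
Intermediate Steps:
G(Y) = 1
U = 155677
(U - 312908) + G(436) = (155677 - 312908) + 1 = -157231 + 1 = -157230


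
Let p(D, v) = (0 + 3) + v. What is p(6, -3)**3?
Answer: 0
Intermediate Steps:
p(D, v) = 3 + v
p(6, -3)**3 = (3 - 3)**3 = 0**3 = 0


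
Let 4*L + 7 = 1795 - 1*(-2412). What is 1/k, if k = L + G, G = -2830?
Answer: -1/1780 ≈ -0.00056180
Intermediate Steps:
L = 1050 (L = -7/4 + (1795 - 1*(-2412))/4 = -7/4 + (1795 + 2412)/4 = -7/4 + (1/4)*4207 = -7/4 + 4207/4 = 1050)
k = -1780 (k = 1050 - 2830 = -1780)
1/k = 1/(-1780) = -1/1780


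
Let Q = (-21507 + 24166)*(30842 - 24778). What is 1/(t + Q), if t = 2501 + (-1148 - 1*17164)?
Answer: 1/16108365 ≈ 6.2079e-8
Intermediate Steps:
t = -15811 (t = 2501 + (-1148 - 17164) = 2501 - 18312 = -15811)
Q = 16124176 (Q = 2659*6064 = 16124176)
1/(t + Q) = 1/(-15811 + 16124176) = 1/16108365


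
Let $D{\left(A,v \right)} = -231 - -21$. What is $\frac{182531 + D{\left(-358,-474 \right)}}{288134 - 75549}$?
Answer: $\frac{182321}{212585} \approx 0.85764$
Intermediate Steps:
$D{\left(A,v \right)} = -210$ ($D{\left(A,v \right)} = -231 + 21 = -210$)
$\frac{182531 + D{\left(-358,-474 \right)}}{288134 - 75549} = \frac{182531 - 210}{288134 - 75549} = \frac{182321}{212585}$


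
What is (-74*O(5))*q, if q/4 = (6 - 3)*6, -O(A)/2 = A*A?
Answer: 266400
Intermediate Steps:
O(A) = -2*A**2 (O(A) = -2*A*A = -2*A**2)
q = 72 (q = 4*((6 - 3)*6) = 4*(3*6) = 4*18 = 72)
(-74*O(5))*q = -(-148)*5**2*72 = -(-148)*25*72 = -74*(-50)*72 = 3700*72 = 266400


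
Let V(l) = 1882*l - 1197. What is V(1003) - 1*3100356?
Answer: -1213907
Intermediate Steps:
V(l) = -1197 + 1882*l
V(1003) - 1*3100356 = (-1197 + 1882*1003) - 1*3100356 = (-1197 + 1887646) - 3100356 = 1886449 - 3100356 = -1213907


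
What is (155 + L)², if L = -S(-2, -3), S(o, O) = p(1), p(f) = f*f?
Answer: 23716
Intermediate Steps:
p(f) = f²
S(o, O) = 1 (S(o, O) = 1² = 1)
L = -1 (L = -1*1 = -1)
(155 + L)² = (155 - 1)² = 154² = 23716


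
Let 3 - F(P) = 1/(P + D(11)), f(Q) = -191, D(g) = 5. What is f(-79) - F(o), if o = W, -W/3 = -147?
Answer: -86523/446 ≈ -194.00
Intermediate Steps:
W = 441 (W = -3*(-147) = 441)
o = 441
F(P) = 3 - 1/(5 + P) (F(P) = 3 - 1/(P + 5) = 3 - 1/(5 + P))
f(-79) - F(o) = -191 - (14 + 3*441)/(5 + 441) = -191 - (14 + 1323)/446 = -191 - 1337/446 = -86523/446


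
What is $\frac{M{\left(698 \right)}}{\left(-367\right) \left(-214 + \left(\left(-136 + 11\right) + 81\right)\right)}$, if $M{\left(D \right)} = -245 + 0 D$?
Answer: $- \frac{245}{94686} \approx -0.0025875$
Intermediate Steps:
$M{\left(D \right)} = -245$ ($M{\left(D \right)} = -245 + 0 = -245$)
$\frac{M{\left(698 \right)}}{\left(-367\right) \left(-214 + \left(\left(-136 + 11\right) + 81\right)\right)} = - \frac{245}{\left(-367\right) \left(-214 + \left(\left(-136 + 11\right) + 81\right)\right)} = - \frac{245}{\left(-367\right) \left(-214 + \left(-125 + 81\right)\right)} = - \frac{245}{\left(-367\right) \left(-214 - 44\right)} = - \frac{245}{\left(-367\right) \left(-258\right)} = - \frac{245}{94686}$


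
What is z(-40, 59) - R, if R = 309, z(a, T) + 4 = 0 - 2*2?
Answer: -317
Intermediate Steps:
z(a, T) = -8 (z(a, T) = -4 + (0 - 2*2) = -4 + (0 - 4) = -4 - 4 = -8)
z(-40, 59) - R = -8 - 1*309 = -8 - 309 = -317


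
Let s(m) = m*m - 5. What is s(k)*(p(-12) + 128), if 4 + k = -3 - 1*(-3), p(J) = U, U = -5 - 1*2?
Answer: 1331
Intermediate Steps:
U = -7 (U = -5 - 2 = -7)
p(J) = -7
k = -4 (k = -4 + (-3 - 1*(-3)) = -4 + (-3 + 3) = -4 + 0 = -4)
s(m) = -5 + m**2 (s(m) = m**2 - 5 = -5 + m**2)
s(k)*(p(-12) + 128) = (-5 + (-4)**2)*(-7 + 128) = (-5 + 16)*121 = 11*121 = 1331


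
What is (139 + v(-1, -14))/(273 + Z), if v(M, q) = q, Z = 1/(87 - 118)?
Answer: 3875/8462 ≈ 0.45793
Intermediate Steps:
Z = -1/31 (Z = 1/(-31) = -1/31 ≈ -0.032258)
(139 + v(-1, -14))/(273 + Z) = (139 - 14)/(273 - 1/31) = 125/(8462/31) = 125*(31/8462) = 3875/8462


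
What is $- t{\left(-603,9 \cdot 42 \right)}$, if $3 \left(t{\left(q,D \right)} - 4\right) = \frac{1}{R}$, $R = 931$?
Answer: $- \frac{11173}{2793} \approx -4.0004$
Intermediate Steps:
$t{\left(q,D \right)} = \frac{11173}{2793}$ ($t{\left(q,D \right)} = 4 + \frac{1}{3 \cdot 931} = 4 + \frac{1}{3} \cdot \frac{1}{931} = 4 + \frac{1}{2793} = \frac{11173}{2793}$)
$- t{\left(-603,9 \cdot 42 \right)} = \left(-1\right) \frac{11173}{2793} = - \frac{11173}{2793}$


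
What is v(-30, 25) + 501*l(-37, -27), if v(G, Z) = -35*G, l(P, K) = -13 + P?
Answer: -24000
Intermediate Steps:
v(-30, 25) + 501*l(-37, -27) = -35*(-30) + 501*(-13 - 37) = 1050 + 501*(-50) = 1050 - 25050 = -24000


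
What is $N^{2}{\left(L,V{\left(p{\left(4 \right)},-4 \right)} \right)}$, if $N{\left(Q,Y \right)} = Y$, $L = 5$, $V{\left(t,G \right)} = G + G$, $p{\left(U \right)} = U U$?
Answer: $64$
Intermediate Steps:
$p{\left(U \right)} = U^{2}$
$V{\left(t,G \right)} = 2 G$
$N^{2}{\left(L,V{\left(p{\left(4 \right)},-4 \right)} \right)} = \left(2 \left(-4\right)\right)^{2} = \left(-8\right)^{2} = 64$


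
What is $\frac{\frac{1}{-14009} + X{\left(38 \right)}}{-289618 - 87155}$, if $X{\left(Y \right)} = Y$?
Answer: $- \frac{177447}{1759404319} \approx -0.00010086$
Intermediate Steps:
$\frac{\frac{1}{-14009} + X{\left(38 \right)}}{-289618 - 87155} = \frac{\frac{1}{-14009} + 38}{-289618 - 87155} = \frac{- \frac{1}{14009} + 38}{-376773} = \frac{532341}{14009} \left(- \frac{1}{376773}\right) = - \frac{177447}{1759404319}$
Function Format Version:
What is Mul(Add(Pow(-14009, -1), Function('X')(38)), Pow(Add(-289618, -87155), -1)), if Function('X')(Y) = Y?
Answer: Rational(-177447, 1759404319) ≈ -0.00010086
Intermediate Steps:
Mul(Add(Pow(-14009, -1), Function('X')(38)), Pow(Add(-289618, -87155), -1)) = Mul(Add(Pow(-14009, -1), 38), Pow(Add(-289618, -87155), -1)) = Mul(Add(Rational(-1, 14009), 38), Pow(-376773, -1)) = Mul(Rational(532341, 14009), Rational(-1, 376773)) = Rational(-177447, 1759404319)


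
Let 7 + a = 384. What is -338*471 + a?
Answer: -158821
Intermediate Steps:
a = 377 (a = -7 + 384 = 377)
-338*471 + a = -338*471 + 377 = -159198 + 377 = -158821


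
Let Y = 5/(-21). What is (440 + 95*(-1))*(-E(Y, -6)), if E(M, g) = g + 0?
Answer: 2070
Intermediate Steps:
Y = -5/21 (Y = 5*(-1/21) = -5/21 ≈ -0.23810)
E(M, g) = g
(440 + 95*(-1))*(-E(Y, -6)) = (440 + 95*(-1))*(-1*(-6)) = (440 - 95)*6 = 345*6 = 2070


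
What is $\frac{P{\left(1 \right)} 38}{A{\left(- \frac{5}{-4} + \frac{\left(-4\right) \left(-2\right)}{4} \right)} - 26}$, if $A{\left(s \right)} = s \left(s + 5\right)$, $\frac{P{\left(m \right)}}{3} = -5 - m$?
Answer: $- \frac{10944}{13} \approx -841.85$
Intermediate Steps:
$P{\left(m \right)} = -15 - 3 m$ ($P{\left(m \right)} = 3 \left(-5 - m\right) = -15 - 3 m$)
$A{\left(s \right)} = s \left(5 + s\right)$
$\frac{P{\left(1 \right)} 38}{A{\left(- \frac{5}{-4} + \frac{\left(-4\right) \left(-2\right)}{4} \right)} - 26} = \frac{\left(-15 - 3\right) 38}{\left(- \frac{5}{-4} + \frac{\left(-4\right) \left(-2\right)}{4}\right) \left(5 - \left(- \frac{5}{4} - \frac{\left(-4\right) \left(-2\right)}{4}\right)\right) - 26} = \frac{\left(-15 - 3\right) 38}{\left(\left(-5\right) \left(- \frac{1}{4}\right) + 8 \cdot \frac{1}{4}\right) \left(5 + \left(\left(-5\right) \left(- \frac{1}{4}\right) + 8 \cdot \frac{1}{4}\right)\right) - 26} = \frac{\left(-18\right) 38}{\left(\frac{5}{4} + 2\right) \left(5 + \left(\frac{5}{4} + 2\right)\right) - 26} = - \frac{684}{\frac{13 \left(5 + \frac{13}{4}\right)}{4} - 26} = - \frac{684}{\frac{13}{4} \cdot \frac{33}{4} - 26} = - \frac{684}{\frac{429}{16} - 26} = - \frac{684}{\frac{13}{16}} = \left(-684\right) \frac{16}{13} = - \frac{10944}{13}$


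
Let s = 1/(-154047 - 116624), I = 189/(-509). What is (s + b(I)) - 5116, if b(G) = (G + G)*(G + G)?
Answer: -358724475207633/70125713351 ≈ -5115.4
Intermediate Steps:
I = -189/509 (I = 189*(-1/509) = -189/509 ≈ -0.37132)
b(G) = 4*G**2 (b(G) = (2*G)*(2*G) = 4*G**2)
s = -1/270671 (s = 1/(-270671) = -1/270671 ≈ -3.6945e-6)
(s + b(I)) - 5116 = (-1/270671 + 4*(-189/509)**2) - 5116 = (-1/270671 + 4*(35721/259081)) - 5116 = (-1/270671 + 142884/259081) - 5116 = 38674296083/70125713351 - 5116 = -358724475207633/70125713351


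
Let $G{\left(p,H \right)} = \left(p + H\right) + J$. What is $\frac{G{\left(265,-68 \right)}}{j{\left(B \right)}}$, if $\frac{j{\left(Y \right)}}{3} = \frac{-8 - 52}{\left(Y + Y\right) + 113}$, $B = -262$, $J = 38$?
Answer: $\frac{6439}{12} \approx 536.58$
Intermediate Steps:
$j{\left(Y \right)} = - \frac{180}{113 + 2 Y}$ ($j{\left(Y \right)} = 3 \frac{-8 - 52}{\left(Y + Y\right) + 113} = 3 \left(- \frac{60}{2 Y + 113}\right) = 3 \left(- \frac{60}{113 + 2 Y}\right) = - \frac{180}{113 + 2 Y}$)
$G{\left(p,H \right)} = 38 + H + p$ ($G{\left(p,H \right)} = \left(p + H\right) + 38 = \left(H + p\right) + 38 = 38 + H + p$)
$\frac{G{\left(265,-68 \right)}}{j{\left(B \right)}} = \frac{38 - 68 + 265}{\left(-180\right) \frac{1}{113 + 2 \left(-262\right)}} = \frac{235}{\left(-180\right) \frac{1}{113 - 524}} = \frac{235}{\left(-180\right) \frac{1}{-411}} = \frac{235}{\left(-180\right) \left(- \frac{1}{411}\right)} = \frac{235}{\frac{60}{137}} = 235 \cdot \frac{137}{60} = \frac{6439}{12}$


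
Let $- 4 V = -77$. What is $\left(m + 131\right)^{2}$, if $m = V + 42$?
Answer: $\frac{591361}{16} \approx 36960.0$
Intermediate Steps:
$V = \frac{77}{4}$ ($V = \left(- \frac{1}{4}\right) \left(-77\right) = \frac{77}{4} \approx 19.25$)
$m = \frac{245}{4}$ ($m = \frac{77}{4} + 42 = \frac{245}{4} \approx 61.25$)
$\left(m + 131\right)^{2} = \left(\frac{245}{4} + 131\right)^{2} = \left(\frac{769}{4}\right)^{2} = \frac{591361}{16}$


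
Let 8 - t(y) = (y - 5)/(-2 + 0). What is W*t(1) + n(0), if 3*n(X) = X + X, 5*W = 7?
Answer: 42/5 ≈ 8.4000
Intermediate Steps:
W = 7/5 (W = (⅕)*7 = 7/5 ≈ 1.4000)
n(X) = 2*X/3 (n(X) = (X + X)/3 = (2*X)/3 = 2*X/3)
t(y) = 11/2 + y/2 (t(y) = 8 - (y - 5)/(-2 + 0) = 8 - (-5 + y)/(-2) = 8 - (-5 + y)*(-1)/2 = 8 - (5/2 - y/2) = 8 + (-5/2 + y/2) = 11/2 + y/2)
W*t(1) + n(0) = 7*(11/2 + (½)*1)/5 + (⅔)*0 = 7*(11/2 + ½)/5 + 0 = (7/5)*6 + 0 = 42/5 + 0 = 42/5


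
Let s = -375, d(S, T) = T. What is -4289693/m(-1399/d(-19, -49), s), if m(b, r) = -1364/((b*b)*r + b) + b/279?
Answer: -10759513526103619368/267868176155 ≈ -4.0167e+7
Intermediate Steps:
m(b, r) = -1364/(b + r*b²) + b/279 (m(b, r) = -1364/(b²*r + b) + b*(1/279) = -1364/(r*b² + b) + b/279 = -1364/(b + r*b²) + b/279)
-4289693/m(-1399/d(-19, -49), s) = -4289693*390321*(1 - 1399/(-49)*(-375))/(49*(-380556 + (-1399/(-49))² - 375*(-1399/(-49))³)) = -4289693*390321*(1 - 1399*(-1/49)*(-375))/(49*(-380556 + (-1399*(-1/49))² - 375*(-1399*(-1/49))³)) = -4289693*390321*(1 + (1399/49)*(-375))/(49*(-380556 + (1399/49)² - 375*(1399/49)³)) = -4289693*390321*(1 - 524625/49)/(49*(-380556 + 1957201/2401 - 375*2738124199/117649)) = -4289693*(-204753028896/(2401*(-380556 + 1957201/2401 - 1026796574625/117649))) = -4289693/((1/279)*(49/1399)*(-49/524576)*(-1071472704620/117649)) = -4289693/267868176155/2508224603976 = -4289693*2508224603976/267868176155 = -10759513526103619368/267868176155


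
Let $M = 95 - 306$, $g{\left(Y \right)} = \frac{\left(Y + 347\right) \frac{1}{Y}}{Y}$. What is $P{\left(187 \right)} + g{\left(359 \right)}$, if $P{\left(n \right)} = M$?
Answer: $- \frac{27193185}{128881} \approx -210.99$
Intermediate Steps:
$g{\left(Y \right)} = \frac{347 + Y}{Y^{2}}$ ($g{\left(Y \right)} = \frac{\left(347 + Y\right) \frac{1}{Y}}{Y} = \frac{\frac{1}{Y} \left(347 + Y\right)}{Y} = \frac{347 + Y}{Y^{2}}$)
$M = -211$
$P{\left(n \right)} = -211$
$P{\left(187 \right)} + g{\left(359 \right)} = -211 + \frac{347 + 359}{128881} = -211 + \frac{1}{128881} \cdot 706 = -211 + \frac{706}{128881} = - \frac{27193185}{128881}$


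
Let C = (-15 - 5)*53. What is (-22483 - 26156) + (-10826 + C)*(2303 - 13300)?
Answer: 130661703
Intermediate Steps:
C = -1060 (C = -20*53 = -1060)
(-22483 - 26156) + (-10826 + C)*(2303 - 13300) = (-22483 - 26156) + (-10826 - 1060)*(2303 - 13300) = -48639 - 11886*(-10997) = -48639 + 130710342 = 130661703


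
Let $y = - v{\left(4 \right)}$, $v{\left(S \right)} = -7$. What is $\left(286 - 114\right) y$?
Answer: $1204$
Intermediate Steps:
$y = 7$ ($y = \left(-1\right) \left(-7\right) = 7$)
$\left(286 - 114\right) y = \left(286 - 114\right) 7 = 172 \cdot 7 = 1204$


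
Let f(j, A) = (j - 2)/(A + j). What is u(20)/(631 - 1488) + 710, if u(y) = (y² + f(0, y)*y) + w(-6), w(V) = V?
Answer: 608078/857 ≈ 709.54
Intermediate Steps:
f(j, A) = (-2 + j)/(A + j)
u(y) = -8 + y² (u(y) = (y² + ((-2 + 0)/(y + 0))*y) - 6 = (y² + (-2/y)*y) - 6 = (y² - 2) - 6 = (-2 + y²) - 6 = -8 + y²)
u(20)/(631 - 1488) + 710 = (-8 + 20²)/(631 - 1488) + 710 = (-8 + 400)/(-857) + 710 = 392*(-1/857) + 710 = -392/857 + 710 = 608078/857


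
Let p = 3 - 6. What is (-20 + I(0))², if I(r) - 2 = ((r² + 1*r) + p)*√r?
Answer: 324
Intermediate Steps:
p = -3
I(r) = 2 + √r*(-3 + r + r²) (I(r) = 2 + ((r² + 1*r) - 3)*√r = 2 + ((r² + r) - 3)*√r = 2 + ((r + r²) - 3)*√r = 2 + (-3 + r + r²)*√r = 2 + √r*(-3 + r + r²))
(-20 + I(0))² = (-20 + (2 + 0^(3/2) + 0^(5/2) - 3*√0))² = (-20 + (2 + 0 + 0 - 3*0))² = (-20 + (2 + 0 + 0 + 0))² = (-20 + 2)² = (-18)² = 324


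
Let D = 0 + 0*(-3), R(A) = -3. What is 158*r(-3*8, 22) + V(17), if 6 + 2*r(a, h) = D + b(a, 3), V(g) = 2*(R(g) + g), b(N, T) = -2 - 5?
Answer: -999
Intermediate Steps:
b(N, T) = -7
V(g) = -6 + 2*g (V(g) = 2*(-3 + g) = -6 + 2*g)
D = 0 (D = 0 + 0 = 0)
r(a, h) = -13/2 (r(a, h) = -3 + (0 - 7)/2 = -3 + (½)*(-7) = -3 - 7/2 = -13/2)
158*r(-3*8, 22) + V(17) = 158*(-13/2) + (-6 + 2*17) = -1027 + (-6 + 34) = -1027 + 28 = -999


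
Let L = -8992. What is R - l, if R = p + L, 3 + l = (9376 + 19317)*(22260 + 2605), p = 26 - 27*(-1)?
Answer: -713460381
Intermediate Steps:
p = 53 (p = 26 + 27 = 53)
l = 713451442 (l = -3 + (9376 + 19317)*(22260 + 2605) = -3 + 28693*24865 = -3 + 713451445 = 713451442)
R = -8939 (R = 53 - 8992 = -8939)
R - l = -8939 - 1*713451442 = -8939 - 713451442 = -713460381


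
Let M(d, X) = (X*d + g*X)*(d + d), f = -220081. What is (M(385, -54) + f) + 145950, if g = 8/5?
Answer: -16148959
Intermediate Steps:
g = 8/5 (g = 8*(⅕) = 8/5 ≈ 1.6000)
M(d, X) = 2*d*(8*X/5 + X*d) (M(d, X) = (X*d + 8*X/5)*(d + d) = (8*X/5 + X*d)*(2*d) = 2*d*(8*X/5 + X*d))
(M(385, -54) + f) + 145950 = ((⅖)*(-54)*385*(8 + 5*385) - 220081) + 145950 = ((⅖)*(-54)*385*(8 + 1925) - 220081) + 145950 = ((⅖)*(-54)*385*1933 - 220081) + 145950 = (-16074828 - 220081) + 145950 = -16294909 + 145950 = -16148959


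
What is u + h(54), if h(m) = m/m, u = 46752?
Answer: 46753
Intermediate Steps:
h(m) = 1
u + h(54) = 46752 + 1 = 46753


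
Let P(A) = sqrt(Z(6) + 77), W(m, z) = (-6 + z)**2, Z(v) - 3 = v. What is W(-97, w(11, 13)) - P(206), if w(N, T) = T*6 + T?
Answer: 7225 - sqrt(86) ≈ 7215.7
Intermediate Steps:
Z(v) = 3 + v
w(N, T) = 7*T (w(N, T) = 6*T + T = 7*T)
P(A) = sqrt(86) (P(A) = sqrt((3 + 6) + 77) = sqrt(9 + 77) = sqrt(86))
W(-97, w(11, 13)) - P(206) = (-6 + 7*13)**2 - sqrt(86) = (-6 + 91)**2 - sqrt(86) = 85**2 - sqrt(86) = 7225 - sqrt(86)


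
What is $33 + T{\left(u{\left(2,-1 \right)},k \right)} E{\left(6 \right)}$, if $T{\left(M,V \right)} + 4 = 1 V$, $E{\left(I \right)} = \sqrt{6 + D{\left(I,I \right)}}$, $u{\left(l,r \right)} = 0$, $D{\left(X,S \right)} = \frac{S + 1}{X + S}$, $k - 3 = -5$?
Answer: $33 - \sqrt{237} \approx 17.605$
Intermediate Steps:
$k = -2$ ($k = 3 - 5 = -2$)
$D{\left(X,S \right)} = \frac{1 + S}{S + X}$
$E{\left(I \right)} = \sqrt{6 + \frac{1 + I}{2 I}}$ ($E{\left(I \right)} = \sqrt{6 + \frac{1 + I}{I + I}} = \sqrt{6 + \frac{1 + I}{2 I}}$)
$T{\left(M,V \right)} = -4 + V$ ($T{\left(M,V \right)} = -4 + 1 V = -4 + V$)
$33 + T{\left(u{\left(2,-1 \right)},k \right)} E{\left(6 \right)} = 33 + \left(-4 - 2\right) \frac{\sqrt{26 + \frac{2}{6}}}{2} = 33 - 6 \frac{\sqrt{26 + 2 \cdot \frac{1}{6}}}{2} = 33 - 6 \frac{\sqrt{26 + \frac{1}{3}}}{2} = 33 - 6 \frac{\sqrt{\frac{79}{3}}}{2} = 33 - 6 \frac{\frac{1}{3} \sqrt{237}}{2} = 33 - 6 \frac{\sqrt{237}}{6} = 33 - \sqrt{237}$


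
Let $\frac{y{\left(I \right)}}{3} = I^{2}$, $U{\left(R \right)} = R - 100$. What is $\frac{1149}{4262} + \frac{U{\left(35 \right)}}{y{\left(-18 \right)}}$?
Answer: $\frac{419899}{2071332} \approx 0.20272$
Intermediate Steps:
$U{\left(R \right)} = -100 + R$
$y{\left(I \right)} = 3 I^{2}$
$\frac{1149}{4262} + \frac{U{\left(35 \right)}}{y{\left(-18 \right)}} = \frac{1149}{4262} + \frac{-100 + 35}{3 \left(-18\right)^{2}} = 1149 \cdot \frac{1}{4262} - \frac{65}{3 \cdot 324} = \frac{1149}{4262} - \frac{65}{972} = \frac{419899}{2071332}$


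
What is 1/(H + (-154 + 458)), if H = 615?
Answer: 1/919 ≈ 0.0010881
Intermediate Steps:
1/(H + (-154 + 458)) = 1/(615 + (-154 + 458)) = 1/(615 + 304) = 1/919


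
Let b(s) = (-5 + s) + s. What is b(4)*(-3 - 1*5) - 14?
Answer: -38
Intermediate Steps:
b(s) = -5 + 2*s
b(4)*(-3 - 1*5) - 14 = (-5 + 2*4)*(-3 - 1*5) - 14 = (-5 + 8)*(-3 - 5) - 14 = 3*(-8) - 14 = -24 - 14 = -38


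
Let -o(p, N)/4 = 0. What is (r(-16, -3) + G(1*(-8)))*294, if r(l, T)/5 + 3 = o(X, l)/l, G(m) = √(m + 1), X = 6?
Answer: -4410 + 294*I*√7 ≈ -4410.0 + 777.85*I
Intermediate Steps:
o(p, N) = 0 (o(p, N) = -4*0 = 0)
G(m) = √(1 + m)
r(l, T) = -15 (r(l, T) = -15 + 5*(0/l) = -15 + 5*0 = -15 + 0 = -15)
(r(-16, -3) + G(1*(-8)))*294 = (-15 + √(1 + 1*(-8)))*294 = (-15 + √(1 - 8))*294 = (-15 + √(-7))*294 = (-15 + I*√7)*294 = -4410 + 294*I*√7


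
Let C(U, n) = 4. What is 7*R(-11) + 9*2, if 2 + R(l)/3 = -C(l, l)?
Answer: -108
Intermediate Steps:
R(l) = -18 (R(l) = -6 + 3*(-1*4) = -6 + 3*(-4) = -6 - 12 = -18)
7*R(-11) + 9*2 = 7*(-18) + 9*2 = -126 + 18 = -108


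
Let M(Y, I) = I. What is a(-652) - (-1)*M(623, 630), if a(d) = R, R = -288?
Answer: 342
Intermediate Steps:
a(d) = -288
a(-652) - (-1)*M(623, 630) = -288 - (-1)*630 = -288 - 1*(-630) = -288 + 630 = 342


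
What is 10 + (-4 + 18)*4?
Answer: 66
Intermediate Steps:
10 + (-4 + 18)*4 = 10 + 14*4 = 10 + 56 = 66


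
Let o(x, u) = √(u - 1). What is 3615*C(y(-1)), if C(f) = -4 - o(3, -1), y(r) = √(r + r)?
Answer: -14460 - 3615*I*√2 ≈ -14460.0 - 5112.4*I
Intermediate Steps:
o(x, u) = √(-1 + u)
y(r) = √2*√r (y(r) = √(2*r) = √2*√r)
C(f) = -4 - I*√2 (C(f) = -4 - √(-1 - 1) = -4 - √(-2) = -4 - I*√2)
3615*C(y(-1)) = 3615*(-4 - I*√2) = -14460 - 3615*I*√2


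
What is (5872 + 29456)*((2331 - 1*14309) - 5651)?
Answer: -622797312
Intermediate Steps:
(5872 + 29456)*((2331 - 1*14309) - 5651) = 35328*((2331 - 14309) - 5651) = 35328*(-11978 - 5651) = 35328*(-17629) = -622797312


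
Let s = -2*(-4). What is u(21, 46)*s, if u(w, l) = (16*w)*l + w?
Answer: 123816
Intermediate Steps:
u(w, l) = w + 16*l*w (u(w, l) = 16*l*w + w = w + 16*l*w)
s = 8
u(21, 46)*s = (21*(1 + 16*46))*8 = (21*(1 + 736))*8 = (21*737)*8 = 15477*8 = 123816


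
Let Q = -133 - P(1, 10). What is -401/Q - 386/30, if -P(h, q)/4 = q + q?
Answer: -4214/795 ≈ -5.3006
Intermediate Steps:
P(h, q) = -8*q (P(h, q) = -4*(q + q) = -8*q)
Q = -53 (Q = -133 - (-8)*10 = -133 - 1*(-80) = -133 + 80 = -53)
-401/Q - 386/30 = -401/(-53) - 386/30 = -401*(-1/53) - 386*1/30 = 401/53 - 193/15 = -4214/795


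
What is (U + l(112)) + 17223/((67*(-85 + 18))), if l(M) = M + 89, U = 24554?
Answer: 111107972/4489 ≈ 24751.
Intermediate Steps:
l(M) = 89 + M
(U + l(112)) + 17223/((67*(-85 + 18))) = (24554 + (89 + 112)) + 17223/((67*(-85 + 18))) = (24554 + 201) + 17223/((67*(-67))) = 24755 + 17223/(-4489) = 24755 + 17223*(-1/4489) = 24755 - 17223/4489 = 111107972/4489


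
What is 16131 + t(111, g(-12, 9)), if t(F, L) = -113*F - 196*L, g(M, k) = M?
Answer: 5940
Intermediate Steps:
t(F, L) = -196*L - 113*F
16131 + t(111, g(-12, 9)) = 16131 + (-196*(-12) - 113*111) = 16131 + (2352 - 12543) = 16131 - 10191 = 5940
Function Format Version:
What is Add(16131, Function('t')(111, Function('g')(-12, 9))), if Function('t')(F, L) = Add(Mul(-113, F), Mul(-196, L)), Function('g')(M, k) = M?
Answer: 5940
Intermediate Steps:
Function('t')(F, L) = Add(Mul(-196, L), Mul(-113, F))
Add(16131, Function('t')(111, Function('g')(-12, 9))) = Add(16131, Add(Mul(-196, -12), Mul(-113, 111))) = Add(16131, Add(2352, -12543)) = Add(16131, -10191) = 5940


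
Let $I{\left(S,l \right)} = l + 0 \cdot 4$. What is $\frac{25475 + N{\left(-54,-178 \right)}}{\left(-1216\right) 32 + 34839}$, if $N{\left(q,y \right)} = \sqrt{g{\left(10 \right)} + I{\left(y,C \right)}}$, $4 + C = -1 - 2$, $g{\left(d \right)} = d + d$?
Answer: $- \frac{25475}{4073} - \frac{\sqrt{13}}{4073} \approx -6.2555$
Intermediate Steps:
$g{\left(d \right)} = 2 d$
$C = -7$ ($C = -4 - 3 = -7$)
$I{\left(S,l \right)} = l$ ($I{\left(S,l \right)} = l + 0 = l$)
$N{\left(q,y \right)} = \sqrt{13}$ ($N{\left(q,y \right)} = \sqrt{2 \cdot 10 - 7} = \sqrt{20 - 7} = \sqrt{13}$)
$\frac{25475 + N{\left(-54,-178 \right)}}{\left(-1216\right) 32 + 34839} = \frac{25475 + \sqrt{13}}{\left(-1216\right) 32 + 34839} = \frac{25475 + \sqrt{13}}{-38912 + 34839} = \frac{25475 + \sqrt{13}}{-4073} = \left(25475 + \sqrt{13}\right) \left(- \frac{1}{4073}\right) = - \frac{25475}{4073} - \frac{\sqrt{13}}{4073}$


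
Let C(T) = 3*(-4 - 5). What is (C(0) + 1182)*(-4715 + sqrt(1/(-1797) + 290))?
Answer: -5445825 + 385*sqrt(936468813)/599 ≈ -5.4262e+6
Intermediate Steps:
C(T) = -27 (C(T) = 3*(-9) = -27)
(C(0) + 1182)*(-4715 + sqrt(1/(-1797) + 290)) = (-27 + 1182)*(-4715 + sqrt(1/(-1797) + 290)) = 1155*(-4715 + sqrt(-1/1797 + 290)) = 1155*(-4715 + sqrt(521129/1797)) = 1155*(-4715 + sqrt(936468813)/1797) = -5445825 + 385*sqrt(936468813)/599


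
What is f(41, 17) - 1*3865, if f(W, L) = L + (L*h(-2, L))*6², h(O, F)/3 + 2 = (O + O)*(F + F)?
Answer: -257216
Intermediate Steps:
h(O, F) = -6 + 12*F*O (h(O, F) = -6 + 3*((O + O)*(F + F)) = -6 + 3*((2*O)*(2*F)) = -6 + 3*(4*F*O) = -6 + 12*F*O)
f(W, L) = L + 36*L*(-6 - 24*L) (f(W, L) = L + (L*(-6 + 12*L*(-2)))*6² = L + (L*(-6 - 24*L))*36 = L + 36*L*(-6 - 24*L))
f(41, 17) - 1*3865 = 17*(-215 - 864*17) - 1*3865 = 17*(-215 - 14688) - 3865 = 17*(-14903) - 3865 = -253351 - 3865 = -257216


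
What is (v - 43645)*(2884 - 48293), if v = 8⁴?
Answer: 1795880541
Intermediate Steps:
v = 4096
(v - 43645)*(2884 - 48293) = (4096 - 43645)*(2884 - 48293) = -39549*(-45409) = 1795880541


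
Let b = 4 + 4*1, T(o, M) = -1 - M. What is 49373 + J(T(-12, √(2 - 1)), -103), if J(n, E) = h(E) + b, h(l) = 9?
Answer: 49390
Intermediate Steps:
b = 8 (b = 4 + 4 = 8)
J(n, E) = 17 (J(n, E) = 9 + 8 = 17)
49373 + J(T(-12, √(2 - 1)), -103) = 49373 + 17 = 49390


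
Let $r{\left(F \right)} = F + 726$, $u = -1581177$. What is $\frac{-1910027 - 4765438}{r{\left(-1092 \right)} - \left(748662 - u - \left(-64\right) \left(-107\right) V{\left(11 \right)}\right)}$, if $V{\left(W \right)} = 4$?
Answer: $\frac{6675465}{2302813} \approx 2.8988$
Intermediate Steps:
$r{\left(F \right)} = 726 + F$
$\frac{-1910027 - 4765438}{r{\left(-1092 \right)} - \left(748662 - u - \left(-64\right) \left(-107\right) V{\left(11 \right)}\right)} = \frac{-1910027 - 4765438}{\left(726 - 1092\right) - \left(2329839 - \left(-64\right) \left(-107\right) 4\right)} = - \frac{6675465}{-366 + \left(\left(-1581177 + 6848 \cdot 4\right) - 748662\right)} = - \frac{6675465}{-366 + \left(\left(-1581177 + 27392\right) - 748662\right)} = - \frac{6675465}{-366 - 2302447} = - \frac{6675465}{-2302813} = \left(-6675465\right) \left(- \frac{1}{2302813}\right) = \frac{6675465}{2302813}$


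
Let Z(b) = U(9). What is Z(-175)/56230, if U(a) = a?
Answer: 9/56230 ≈ 0.00016006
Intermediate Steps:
Z(b) = 9
Z(-175)/56230 = 9/56230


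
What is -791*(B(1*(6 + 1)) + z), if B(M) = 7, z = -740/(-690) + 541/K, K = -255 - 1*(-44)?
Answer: -63436618/14559 ≈ -4357.2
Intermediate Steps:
K = -211 (K = -255 + 44 = -211)
z = -21715/14559 (z = -740/(-690) + 541/(-211) = -740*(-1/690) + 541*(-1/211) = 74/69 - 541/211 = -21715/14559 ≈ -1.4915)
-791*(B(1*(6 + 1)) + z) = -791*(7 - 21715/14559) = -791*80198/14559 = -63436618/14559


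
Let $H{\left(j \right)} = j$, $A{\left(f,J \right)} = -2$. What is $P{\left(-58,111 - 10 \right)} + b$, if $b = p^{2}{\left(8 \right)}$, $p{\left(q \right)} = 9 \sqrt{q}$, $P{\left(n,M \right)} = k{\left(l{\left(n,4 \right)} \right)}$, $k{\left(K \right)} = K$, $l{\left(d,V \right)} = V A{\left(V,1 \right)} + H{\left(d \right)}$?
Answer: $582$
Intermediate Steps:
$l{\left(d,V \right)} = d - 2 V$ ($l{\left(d,V \right)} = V \left(-2\right) + d = - 2 V + d = d - 2 V$)
$P{\left(n,M \right)} = -8 + n$ ($P{\left(n,M \right)} = n - 8 = -8 + n$)
$b = 648$ ($b = \left(9 \sqrt{8}\right)^{2} = \left(9 \cdot 2 \sqrt{2}\right)^{2} = \left(18 \sqrt{2}\right)^{2} = 648$)
$P{\left(-58,111 - 10 \right)} + b = \left(-8 - 58\right) + 648 = -66 + 648 = 582$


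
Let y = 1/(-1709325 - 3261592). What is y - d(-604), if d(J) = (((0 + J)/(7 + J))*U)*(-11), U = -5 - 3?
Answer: -264214180981/2967637449 ≈ -89.032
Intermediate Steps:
U = -8
d(J) = 88*J/(7 + J) (d(J) = (((0 + J)/(7 + J))*(-8))*(-11) = ((J/(7 + J))*(-8))*(-11) = -8*J/(7 + J)*(-11) = 88*J/(7 + J))
y = -1/4970917 (y = 1/(-4970917) = -1/4970917 ≈ -2.0117e-7)
y - d(-604) = -1/4970917 - 88*(-604)/(7 - 604) = -1/4970917 - 88*(-604)/(-597) = -1/4970917 - 88*(-604)*(-1)/597 = -1/4970917 - 1*53152/597 = -1/4970917 - 53152/597 = -264214180981/2967637449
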